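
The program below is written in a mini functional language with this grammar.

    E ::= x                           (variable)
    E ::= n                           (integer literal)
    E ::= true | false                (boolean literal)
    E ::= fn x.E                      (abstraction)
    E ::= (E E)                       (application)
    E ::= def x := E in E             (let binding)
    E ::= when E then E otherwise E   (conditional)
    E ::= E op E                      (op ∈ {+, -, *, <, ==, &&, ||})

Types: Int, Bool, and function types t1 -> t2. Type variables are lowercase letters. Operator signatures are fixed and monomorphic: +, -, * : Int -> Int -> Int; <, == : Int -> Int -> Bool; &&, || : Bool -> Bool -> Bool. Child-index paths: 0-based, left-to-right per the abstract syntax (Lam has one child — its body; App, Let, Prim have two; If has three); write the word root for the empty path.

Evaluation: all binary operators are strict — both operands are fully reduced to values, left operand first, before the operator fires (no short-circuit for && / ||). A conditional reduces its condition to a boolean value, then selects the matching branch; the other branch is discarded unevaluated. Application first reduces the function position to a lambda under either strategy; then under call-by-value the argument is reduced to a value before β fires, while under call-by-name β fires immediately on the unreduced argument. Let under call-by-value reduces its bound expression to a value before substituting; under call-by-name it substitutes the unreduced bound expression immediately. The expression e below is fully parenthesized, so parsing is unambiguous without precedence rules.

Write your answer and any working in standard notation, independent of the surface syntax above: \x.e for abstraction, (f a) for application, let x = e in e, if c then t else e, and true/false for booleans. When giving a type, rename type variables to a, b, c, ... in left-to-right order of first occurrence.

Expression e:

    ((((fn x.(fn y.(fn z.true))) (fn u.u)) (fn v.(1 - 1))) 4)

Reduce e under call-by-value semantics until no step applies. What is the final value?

Derivation:
step 0: ((((\x.(\y.(\z.true))) (\u.u)) (\v.(1 - 1))) 4)
step 1: [beta@0.0] (((\y.(\z.true)) (\v.(1 - 1))) 4)
step 2: [beta@0] ((\z.true) 4)
step 3: [beta@root] true

Answer: true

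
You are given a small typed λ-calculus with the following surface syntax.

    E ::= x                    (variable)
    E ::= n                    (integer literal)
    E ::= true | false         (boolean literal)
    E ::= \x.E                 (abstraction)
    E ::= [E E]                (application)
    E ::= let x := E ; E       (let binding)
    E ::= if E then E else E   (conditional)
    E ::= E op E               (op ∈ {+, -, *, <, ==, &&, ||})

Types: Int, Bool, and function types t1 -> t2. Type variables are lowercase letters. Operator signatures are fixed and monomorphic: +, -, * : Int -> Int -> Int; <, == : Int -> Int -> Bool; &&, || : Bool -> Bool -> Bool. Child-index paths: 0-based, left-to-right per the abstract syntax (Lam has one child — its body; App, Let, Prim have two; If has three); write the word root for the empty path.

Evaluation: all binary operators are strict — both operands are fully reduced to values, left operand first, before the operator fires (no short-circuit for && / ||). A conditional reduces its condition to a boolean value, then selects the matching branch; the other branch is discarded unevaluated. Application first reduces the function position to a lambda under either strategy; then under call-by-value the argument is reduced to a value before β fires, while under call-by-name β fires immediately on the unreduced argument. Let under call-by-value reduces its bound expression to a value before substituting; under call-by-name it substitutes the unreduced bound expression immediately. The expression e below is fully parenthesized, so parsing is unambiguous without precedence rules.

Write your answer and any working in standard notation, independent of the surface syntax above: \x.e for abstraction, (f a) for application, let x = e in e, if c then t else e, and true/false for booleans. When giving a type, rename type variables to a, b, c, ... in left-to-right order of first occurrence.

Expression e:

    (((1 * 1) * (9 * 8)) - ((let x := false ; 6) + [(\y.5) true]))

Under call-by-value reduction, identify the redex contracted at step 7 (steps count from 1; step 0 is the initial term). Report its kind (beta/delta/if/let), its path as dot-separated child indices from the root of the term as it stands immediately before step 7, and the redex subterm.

Answer: delta at root : (72 - 11)

Trace:
step 0: (((1 * 1) * (9 * 8)) - ((let x = false in 6) + ((\y.5) true)))
step 1: [delta@0.0] ((1 * (9 * 8)) - ((let x = false in 6) + ((\y.5) true)))
step 2: [delta@0.1] ((1 * 72) - ((let x = false in 6) + ((\y.5) true)))
step 3: [delta@0] (72 - ((let x = false in 6) + ((\y.5) true)))
step 4: [let@1.0] (72 - (6 + ((\y.5) true)))
step 5: [beta@1.1] (72 - (6 + 5))
step 6: [delta@1] (72 - 11)
step 7: [delta@root] 61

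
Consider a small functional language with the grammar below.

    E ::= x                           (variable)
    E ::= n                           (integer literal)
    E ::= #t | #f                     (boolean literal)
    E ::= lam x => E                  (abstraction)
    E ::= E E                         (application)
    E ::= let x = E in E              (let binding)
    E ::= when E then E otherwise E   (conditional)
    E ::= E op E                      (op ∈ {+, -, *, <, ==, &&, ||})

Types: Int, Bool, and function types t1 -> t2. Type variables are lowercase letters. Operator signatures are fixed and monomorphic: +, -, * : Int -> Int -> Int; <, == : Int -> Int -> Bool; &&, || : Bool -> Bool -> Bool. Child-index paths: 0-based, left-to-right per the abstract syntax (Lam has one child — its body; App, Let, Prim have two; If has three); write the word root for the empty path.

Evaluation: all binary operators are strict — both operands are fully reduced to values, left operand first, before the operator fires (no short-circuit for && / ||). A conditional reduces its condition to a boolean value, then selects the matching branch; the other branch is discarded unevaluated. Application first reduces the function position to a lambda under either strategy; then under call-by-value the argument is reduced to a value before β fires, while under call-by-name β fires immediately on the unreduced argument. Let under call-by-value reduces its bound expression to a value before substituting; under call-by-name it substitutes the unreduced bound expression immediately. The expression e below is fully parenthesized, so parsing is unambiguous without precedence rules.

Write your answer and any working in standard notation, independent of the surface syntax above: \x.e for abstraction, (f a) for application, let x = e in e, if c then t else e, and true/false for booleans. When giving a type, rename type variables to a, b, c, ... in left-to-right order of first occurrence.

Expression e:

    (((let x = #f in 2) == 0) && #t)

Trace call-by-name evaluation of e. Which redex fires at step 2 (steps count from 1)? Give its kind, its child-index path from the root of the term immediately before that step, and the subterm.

Answer: delta at 0 : (2 == 0)

Trace:
step 0: (((let x = false in 2) == 0) && true)
step 1: [let@0.0] ((2 == 0) && true)
step 2: [delta@0] (false && true)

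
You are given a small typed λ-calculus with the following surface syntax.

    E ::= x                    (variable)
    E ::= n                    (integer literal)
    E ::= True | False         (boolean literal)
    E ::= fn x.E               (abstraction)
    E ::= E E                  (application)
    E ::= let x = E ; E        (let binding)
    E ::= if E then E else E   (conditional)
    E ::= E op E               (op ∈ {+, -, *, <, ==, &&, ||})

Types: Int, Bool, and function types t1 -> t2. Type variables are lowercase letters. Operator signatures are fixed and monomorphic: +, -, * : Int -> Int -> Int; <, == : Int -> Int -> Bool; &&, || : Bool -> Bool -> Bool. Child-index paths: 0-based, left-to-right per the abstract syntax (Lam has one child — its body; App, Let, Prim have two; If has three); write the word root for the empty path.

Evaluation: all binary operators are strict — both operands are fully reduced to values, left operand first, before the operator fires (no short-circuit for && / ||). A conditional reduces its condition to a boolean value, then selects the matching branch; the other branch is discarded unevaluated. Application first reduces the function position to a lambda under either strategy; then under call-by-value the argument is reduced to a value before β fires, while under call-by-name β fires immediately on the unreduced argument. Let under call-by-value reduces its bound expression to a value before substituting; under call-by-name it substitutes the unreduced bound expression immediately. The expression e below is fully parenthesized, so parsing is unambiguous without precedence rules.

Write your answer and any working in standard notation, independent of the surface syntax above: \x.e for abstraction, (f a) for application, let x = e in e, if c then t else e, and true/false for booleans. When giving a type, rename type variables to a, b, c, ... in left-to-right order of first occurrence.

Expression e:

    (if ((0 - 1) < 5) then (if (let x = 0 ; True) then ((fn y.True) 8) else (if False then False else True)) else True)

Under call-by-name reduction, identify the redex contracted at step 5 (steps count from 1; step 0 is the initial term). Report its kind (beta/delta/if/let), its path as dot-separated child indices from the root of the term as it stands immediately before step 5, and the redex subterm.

Answer: if at root : (if true then ((\y.true) 8) else (if false then false else true))

Derivation:
step 0: (if ((0 - 1) < 5) then (if (let x = 0 in true) then ((\y.true) 8) else (if false then false else true)) else true)
step 1: [delta@0.0] (if (-1 < 5) then (if (let x = 0 in true) then ((\y.true) 8) else (if false then false else true)) else true)
step 2: [delta@0] (if true then (if (let x = 0 in true) then ((\y.true) 8) else (if false then false else true)) else true)
step 3: [if@root] (if (let x = 0 in true) then ((\y.true) 8) else (if false then false else true))
step 4: [let@0] (if true then ((\y.true) 8) else (if false then false else true))
step 5: [if@root] ((\y.true) 8)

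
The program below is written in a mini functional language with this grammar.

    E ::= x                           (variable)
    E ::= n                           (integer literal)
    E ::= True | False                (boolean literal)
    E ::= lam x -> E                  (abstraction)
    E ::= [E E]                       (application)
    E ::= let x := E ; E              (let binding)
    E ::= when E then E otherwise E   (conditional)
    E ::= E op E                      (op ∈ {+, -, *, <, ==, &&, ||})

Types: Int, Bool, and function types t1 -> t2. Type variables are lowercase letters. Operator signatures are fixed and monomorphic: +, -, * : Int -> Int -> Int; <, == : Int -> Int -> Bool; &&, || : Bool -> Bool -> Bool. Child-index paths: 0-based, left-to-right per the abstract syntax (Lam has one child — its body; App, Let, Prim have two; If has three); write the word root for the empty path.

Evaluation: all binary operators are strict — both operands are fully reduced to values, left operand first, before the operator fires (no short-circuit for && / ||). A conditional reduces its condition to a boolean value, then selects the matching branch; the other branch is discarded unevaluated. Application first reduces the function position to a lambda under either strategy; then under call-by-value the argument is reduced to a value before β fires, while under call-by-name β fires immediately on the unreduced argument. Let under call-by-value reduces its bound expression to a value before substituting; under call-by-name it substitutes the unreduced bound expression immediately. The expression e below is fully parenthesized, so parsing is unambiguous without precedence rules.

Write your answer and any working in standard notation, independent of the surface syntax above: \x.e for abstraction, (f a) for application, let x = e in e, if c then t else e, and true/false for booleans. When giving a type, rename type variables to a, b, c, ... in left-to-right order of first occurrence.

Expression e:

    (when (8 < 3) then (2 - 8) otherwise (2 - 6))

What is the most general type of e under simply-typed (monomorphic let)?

Working:
  unify Int ~ Int
  unify Int ~ Int
  unify Bool ~ Bool
  unify Int ~ Int
  unify Int ~ Int
  unify Int ~ Int
  unify Int ~ Int
  unify Int ~ Int

Answer: Int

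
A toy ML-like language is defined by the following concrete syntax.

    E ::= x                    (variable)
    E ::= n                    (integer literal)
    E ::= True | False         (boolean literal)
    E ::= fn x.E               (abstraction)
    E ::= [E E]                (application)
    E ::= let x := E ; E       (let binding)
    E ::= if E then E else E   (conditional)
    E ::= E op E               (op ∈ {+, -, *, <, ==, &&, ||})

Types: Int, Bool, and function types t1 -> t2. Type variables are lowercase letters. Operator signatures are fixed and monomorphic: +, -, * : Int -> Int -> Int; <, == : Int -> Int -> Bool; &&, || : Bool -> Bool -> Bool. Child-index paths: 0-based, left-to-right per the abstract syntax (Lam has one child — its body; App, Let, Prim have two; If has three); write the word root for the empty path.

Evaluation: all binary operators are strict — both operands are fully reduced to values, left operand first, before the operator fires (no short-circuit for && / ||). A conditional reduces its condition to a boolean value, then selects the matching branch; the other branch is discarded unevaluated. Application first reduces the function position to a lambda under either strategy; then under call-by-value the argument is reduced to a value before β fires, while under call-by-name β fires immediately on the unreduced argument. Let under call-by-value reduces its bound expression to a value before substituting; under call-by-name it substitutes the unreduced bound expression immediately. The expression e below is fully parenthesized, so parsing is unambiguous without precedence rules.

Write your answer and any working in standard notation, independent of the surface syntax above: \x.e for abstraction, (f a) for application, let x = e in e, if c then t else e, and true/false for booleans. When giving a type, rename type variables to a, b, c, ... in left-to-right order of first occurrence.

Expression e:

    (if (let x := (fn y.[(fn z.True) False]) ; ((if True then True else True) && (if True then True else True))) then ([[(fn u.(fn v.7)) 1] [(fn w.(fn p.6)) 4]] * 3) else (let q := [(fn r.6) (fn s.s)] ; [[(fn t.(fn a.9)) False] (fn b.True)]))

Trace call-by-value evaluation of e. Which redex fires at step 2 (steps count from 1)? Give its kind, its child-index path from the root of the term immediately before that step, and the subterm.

Derivation:
step 0: (if (let x = (\y.((\z.true) false)) in ((if true then true else true) && (if true then true else true))) then ((((\u.(\v.7)) 1) ((\w.(\p.6)) 4)) * 3) else (let q = ((\r.6) (\s.s)) in (((\t.(\a.9)) false) (\b.true))))
step 1: [let@0] (if ((if true then true else true) && (if true then true else true)) then ((((\u.(\v.7)) 1) ((\w.(\p.6)) 4)) * 3) else (let q = ((\r.6) (\s.s)) in (((\t.(\a.9)) false) (\b.true))))
step 2: [if@0.0] (if (true && (if true then true else true)) then ((((\u.(\v.7)) 1) ((\w.(\p.6)) 4)) * 3) else (let q = ((\r.6) (\s.s)) in (((\t.(\a.9)) false) (\b.true))))

Answer: if at 0.0 : (if true then true else true)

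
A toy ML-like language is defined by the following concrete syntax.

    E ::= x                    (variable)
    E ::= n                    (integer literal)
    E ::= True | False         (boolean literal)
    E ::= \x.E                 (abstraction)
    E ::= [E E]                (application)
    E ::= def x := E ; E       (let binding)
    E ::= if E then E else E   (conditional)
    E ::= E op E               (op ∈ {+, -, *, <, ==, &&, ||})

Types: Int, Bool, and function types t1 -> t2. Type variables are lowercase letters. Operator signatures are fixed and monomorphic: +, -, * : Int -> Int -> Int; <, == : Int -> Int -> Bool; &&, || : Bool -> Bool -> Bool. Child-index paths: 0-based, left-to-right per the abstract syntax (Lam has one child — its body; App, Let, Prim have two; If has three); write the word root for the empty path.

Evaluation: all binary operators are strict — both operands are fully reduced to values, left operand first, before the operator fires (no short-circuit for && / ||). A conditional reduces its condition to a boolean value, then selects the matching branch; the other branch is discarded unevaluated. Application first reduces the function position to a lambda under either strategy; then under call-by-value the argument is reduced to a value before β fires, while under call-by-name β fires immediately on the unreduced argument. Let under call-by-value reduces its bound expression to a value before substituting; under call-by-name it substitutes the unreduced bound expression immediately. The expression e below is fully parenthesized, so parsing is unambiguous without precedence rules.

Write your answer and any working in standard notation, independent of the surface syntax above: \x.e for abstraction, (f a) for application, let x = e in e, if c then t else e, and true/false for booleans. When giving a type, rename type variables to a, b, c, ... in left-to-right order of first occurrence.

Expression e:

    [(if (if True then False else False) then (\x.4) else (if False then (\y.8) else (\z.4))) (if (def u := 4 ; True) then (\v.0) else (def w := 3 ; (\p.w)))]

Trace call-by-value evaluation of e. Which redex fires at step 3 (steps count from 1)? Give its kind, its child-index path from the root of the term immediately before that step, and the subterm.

Answer: if at 0 : (if false then (\y.8) else (\z.4))

Working:
step 0: ((if (if true then false else false) then (\x.4) else (if false then (\y.8) else (\z.4))) (if (let u = 4 in true) then (\v.0) else (let w = 3 in (\p.w))))
step 1: [if@0.0] ((if false then (\x.4) else (if false then (\y.8) else (\z.4))) (if (let u = 4 in true) then (\v.0) else (let w = 3 in (\p.w))))
step 2: [if@0] ((if false then (\y.8) else (\z.4)) (if (let u = 4 in true) then (\v.0) else (let w = 3 in (\p.w))))
step 3: [if@0] ((\z.4) (if (let u = 4 in true) then (\v.0) else (let w = 3 in (\p.w))))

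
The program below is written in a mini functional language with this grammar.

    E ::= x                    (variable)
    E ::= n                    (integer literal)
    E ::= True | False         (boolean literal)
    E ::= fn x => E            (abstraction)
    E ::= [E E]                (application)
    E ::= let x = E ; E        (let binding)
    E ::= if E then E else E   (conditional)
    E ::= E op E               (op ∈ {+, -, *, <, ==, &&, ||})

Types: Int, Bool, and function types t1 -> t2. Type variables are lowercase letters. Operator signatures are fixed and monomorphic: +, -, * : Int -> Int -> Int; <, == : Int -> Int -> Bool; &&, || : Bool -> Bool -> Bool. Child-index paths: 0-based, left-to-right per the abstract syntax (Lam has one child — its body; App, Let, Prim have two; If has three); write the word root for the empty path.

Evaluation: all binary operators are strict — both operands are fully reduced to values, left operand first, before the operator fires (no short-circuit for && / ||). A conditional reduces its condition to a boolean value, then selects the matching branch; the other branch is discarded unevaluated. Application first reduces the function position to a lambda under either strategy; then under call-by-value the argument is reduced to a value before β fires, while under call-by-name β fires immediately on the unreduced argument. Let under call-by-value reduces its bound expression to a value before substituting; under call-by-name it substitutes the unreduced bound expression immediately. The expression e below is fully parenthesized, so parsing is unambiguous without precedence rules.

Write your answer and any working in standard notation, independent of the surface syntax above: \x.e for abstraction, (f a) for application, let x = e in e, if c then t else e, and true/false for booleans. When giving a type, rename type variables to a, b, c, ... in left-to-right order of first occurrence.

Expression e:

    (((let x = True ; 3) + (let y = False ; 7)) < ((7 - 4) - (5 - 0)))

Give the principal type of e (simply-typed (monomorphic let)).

Answer: Bool

Working:
let x : Bool
  unify Int ~ Int
let y : Bool
  unify Int ~ Int
  unify Int ~ Int
  unify Int ~ Int
  unify Int ~ Int
  unify Int ~ Int
  unify Int ~ Int
  unify Int ~ Int
  unify Int ~ Int
  unify Int ~ Int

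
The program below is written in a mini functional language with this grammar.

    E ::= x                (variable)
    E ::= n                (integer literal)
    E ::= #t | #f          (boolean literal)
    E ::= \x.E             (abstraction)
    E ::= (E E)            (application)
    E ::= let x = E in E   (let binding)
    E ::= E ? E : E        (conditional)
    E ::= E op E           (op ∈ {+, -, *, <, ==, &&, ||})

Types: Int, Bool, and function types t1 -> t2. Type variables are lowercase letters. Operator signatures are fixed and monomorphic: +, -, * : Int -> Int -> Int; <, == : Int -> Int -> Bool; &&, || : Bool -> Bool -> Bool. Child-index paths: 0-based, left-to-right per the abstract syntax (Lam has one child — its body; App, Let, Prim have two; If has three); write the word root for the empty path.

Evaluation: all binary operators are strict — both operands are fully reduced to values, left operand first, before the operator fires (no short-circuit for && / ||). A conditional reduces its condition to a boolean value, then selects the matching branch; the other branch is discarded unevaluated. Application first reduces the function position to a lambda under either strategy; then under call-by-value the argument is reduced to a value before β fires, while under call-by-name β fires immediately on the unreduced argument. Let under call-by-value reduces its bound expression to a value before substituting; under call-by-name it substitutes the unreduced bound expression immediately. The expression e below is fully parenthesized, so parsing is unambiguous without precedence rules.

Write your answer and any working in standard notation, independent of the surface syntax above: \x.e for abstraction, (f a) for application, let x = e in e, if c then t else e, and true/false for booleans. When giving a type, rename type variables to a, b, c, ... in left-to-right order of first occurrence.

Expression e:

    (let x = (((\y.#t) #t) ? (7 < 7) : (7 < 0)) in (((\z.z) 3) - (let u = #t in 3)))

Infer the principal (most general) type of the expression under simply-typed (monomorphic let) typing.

Answer: Int

Trace:
\y._ : a -> Bool
  unify a -> Bool ~ Bool -> b
  unify a ~ Bool
  unify Bool ~ b
_ _ : Bool
  unify Bool ~ Bool
  unify Int ~ Int
  unify Int ~ Int
  unify Int ~ Int
  unify Int ~ Int
  unify Bool ~ Bool
let x : Bool
z : c
\z._ : c -> c
  unify c -> c ~ Int -> d
  unify c ~ Int
  unify Int ~ d
_ _ : Int
  unify Int ~ Int
let u : Bool
  unify Int ~ Int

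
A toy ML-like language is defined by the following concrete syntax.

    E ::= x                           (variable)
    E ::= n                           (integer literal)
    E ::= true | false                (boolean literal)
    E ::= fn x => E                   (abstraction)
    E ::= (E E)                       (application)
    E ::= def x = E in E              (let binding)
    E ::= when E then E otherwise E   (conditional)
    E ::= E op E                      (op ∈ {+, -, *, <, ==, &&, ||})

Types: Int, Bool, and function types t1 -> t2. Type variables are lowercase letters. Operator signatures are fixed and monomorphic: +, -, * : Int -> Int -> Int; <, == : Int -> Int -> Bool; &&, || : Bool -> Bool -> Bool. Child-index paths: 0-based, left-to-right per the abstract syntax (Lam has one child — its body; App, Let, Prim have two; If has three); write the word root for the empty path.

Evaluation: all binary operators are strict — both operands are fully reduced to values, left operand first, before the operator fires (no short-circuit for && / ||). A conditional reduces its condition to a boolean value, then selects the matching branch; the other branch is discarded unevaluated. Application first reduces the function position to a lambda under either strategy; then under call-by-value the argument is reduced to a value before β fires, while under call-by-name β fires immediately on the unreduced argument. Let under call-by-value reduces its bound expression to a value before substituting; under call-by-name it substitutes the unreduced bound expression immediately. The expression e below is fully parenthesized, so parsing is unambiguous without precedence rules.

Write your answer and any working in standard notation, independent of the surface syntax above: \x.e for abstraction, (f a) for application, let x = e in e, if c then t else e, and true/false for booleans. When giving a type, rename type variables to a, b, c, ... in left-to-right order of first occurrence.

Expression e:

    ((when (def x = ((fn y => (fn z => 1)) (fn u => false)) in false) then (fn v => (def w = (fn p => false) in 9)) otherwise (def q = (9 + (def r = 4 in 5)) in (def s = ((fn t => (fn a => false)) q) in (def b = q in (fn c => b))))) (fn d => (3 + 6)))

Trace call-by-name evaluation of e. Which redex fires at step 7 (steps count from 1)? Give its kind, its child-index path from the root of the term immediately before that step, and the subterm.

Derivation:
step 0: ((if (let x = ((\y.(\z.1)) (\u.false)) in false) then (\v.(let w = (\p.false) in 9)) else (let q = (9 + (let r = 4 in 5)) in (let s = ((\t.(\a.false)) q) in (let b = q in (\c.b))))) (\d.(3 + 6)))
step 1: [let@0.0] ((if false then (\v.(let w = (\p.false) in 9)) else (let q = (9 + (let r = 4 in 5)) in (let s = ((\t.(\a.false)) q) in (let b = q in (\c.b))))) (\d.(3 + 6)))
step 2: [if@0] ((let q = (9 + (let r = 4 in 5)) in (let s = ((\t.(\a.false)) q) in (let b = q in (\c.b)))) (\d.(3 + 6)))
step 3: [let@0] ((let s = ((\t.(\a.false)) (9 + (let r = 4 in 5))) in (let b = (9 + (let r = 4 in 5)) in (\c.b))) (\d.(3 + 6)))
step 4: [let@0] ((let b = (9 + (let r = 4 in 5)) in (\c.b)) (\d.(3 + 6)))
step 5: [let@0] ((\c.(9 + (let r = 4 in 5))) (\d.(3 + 6)))
step 6: [beta@root] (9 + (let r = 4 in 5))
step 7: [let@1] (9 + 5)

Answer: let at 1 : (let r = 4 in 5)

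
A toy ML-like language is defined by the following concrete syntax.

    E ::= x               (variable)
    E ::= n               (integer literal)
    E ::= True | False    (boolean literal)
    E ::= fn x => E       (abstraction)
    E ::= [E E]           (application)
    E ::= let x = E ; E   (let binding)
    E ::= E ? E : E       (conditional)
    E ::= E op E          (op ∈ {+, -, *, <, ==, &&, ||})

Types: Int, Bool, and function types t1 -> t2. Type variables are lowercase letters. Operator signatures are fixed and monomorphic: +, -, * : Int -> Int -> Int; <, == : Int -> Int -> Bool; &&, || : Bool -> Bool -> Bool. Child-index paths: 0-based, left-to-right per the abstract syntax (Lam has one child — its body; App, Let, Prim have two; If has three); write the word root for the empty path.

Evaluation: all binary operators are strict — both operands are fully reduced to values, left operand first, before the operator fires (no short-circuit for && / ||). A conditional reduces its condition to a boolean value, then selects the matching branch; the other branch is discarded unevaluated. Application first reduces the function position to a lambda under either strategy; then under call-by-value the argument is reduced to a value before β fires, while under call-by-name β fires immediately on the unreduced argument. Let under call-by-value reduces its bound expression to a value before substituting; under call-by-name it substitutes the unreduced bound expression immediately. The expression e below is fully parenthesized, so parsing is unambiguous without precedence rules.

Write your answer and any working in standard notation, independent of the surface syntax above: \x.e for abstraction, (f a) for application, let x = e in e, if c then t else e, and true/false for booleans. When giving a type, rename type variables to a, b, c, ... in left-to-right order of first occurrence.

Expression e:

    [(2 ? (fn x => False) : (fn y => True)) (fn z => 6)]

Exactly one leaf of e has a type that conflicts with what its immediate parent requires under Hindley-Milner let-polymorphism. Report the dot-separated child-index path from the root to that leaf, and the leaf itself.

Answer: 0.0 : 2

Working:
  unify Int ~ Bool
  FAIL: mismatch Int ~ Bool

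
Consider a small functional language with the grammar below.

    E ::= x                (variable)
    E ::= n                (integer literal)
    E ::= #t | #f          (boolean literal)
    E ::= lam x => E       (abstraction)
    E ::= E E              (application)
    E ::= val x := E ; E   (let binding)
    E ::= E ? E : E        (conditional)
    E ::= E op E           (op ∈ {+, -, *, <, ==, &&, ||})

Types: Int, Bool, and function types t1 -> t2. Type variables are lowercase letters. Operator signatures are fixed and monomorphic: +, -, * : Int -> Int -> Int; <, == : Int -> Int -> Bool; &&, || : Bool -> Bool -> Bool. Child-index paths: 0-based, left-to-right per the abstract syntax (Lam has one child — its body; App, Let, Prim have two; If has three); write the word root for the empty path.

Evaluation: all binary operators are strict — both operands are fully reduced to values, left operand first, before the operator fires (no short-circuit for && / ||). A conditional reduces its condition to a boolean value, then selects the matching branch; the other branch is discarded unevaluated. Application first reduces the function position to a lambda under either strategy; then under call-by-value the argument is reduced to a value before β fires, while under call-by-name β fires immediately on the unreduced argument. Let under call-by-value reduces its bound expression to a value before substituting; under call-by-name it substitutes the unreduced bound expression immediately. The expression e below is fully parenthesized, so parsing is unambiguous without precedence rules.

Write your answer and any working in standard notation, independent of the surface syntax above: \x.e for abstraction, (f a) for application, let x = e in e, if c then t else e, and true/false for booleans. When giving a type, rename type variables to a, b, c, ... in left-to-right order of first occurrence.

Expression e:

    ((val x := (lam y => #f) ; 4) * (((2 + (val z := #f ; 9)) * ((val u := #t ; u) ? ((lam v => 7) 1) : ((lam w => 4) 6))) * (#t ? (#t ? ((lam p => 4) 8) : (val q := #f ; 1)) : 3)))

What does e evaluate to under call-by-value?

Trace:
step 0: ((let x = (\y.false) in 4) * (((2 + (let z = false in 9)) * (if (let u = true in u) then ((\v.7) 1) else ((\w.4) 6))) * (if true then (if true then ((\p.4) 8) else (let q = false in 1)) else 3)))
step 1: [let@0] (4 * (((2 + (let z = false in 9)) * (if (let u = true in u) then ((\v.7) 1) else ((\w.4) 6))) * (if true then (if true then ((\p.4) 8) else (let q = false in 1)) else 3)))
step 2: [let@1.0.0.1] (4 * (((2 + 9) * (if (let u = true in u) then ((\v.7) 1) else ((\w.4) 6))) * (if true then (if true then ((\p.4) 8) else (let q = false in 1)) else 3)))
step 3: [delta@1.0.0] (4 * ((11 * (if (let u = true in u) then ((\v.7) 1) else ((\w.4) 6))) * (if true then (if true then ((\p.4) 8) else (let q = false in 1)) else 3)))
step 4: [let@1.0.1.0] (4 * ((11 * (if true then ((\v.7) 1) else ((\w.4) 6))) * (if true then (if true then ((\p.4) 8) else (let q = false in 1)) else 3)))
step 5: [if@1.0.1] (4 * ((11 * ((\v.7) 1)) * (if true then (if true then ((\p.4) 8) else (let q = false in 1)) else 3)))
step 6: [beta@1.0.1] (4 * ((11 * 7) * (if true then (if true then ((\p.4) 8) else (let q = false in 1)) else 3)))
step 7: [delta@1.0] (4 * (77 * (if true then (if true then ((\p.4) 8) else (let q = false in 1)) else 3)))
step 8: [if@1.1] (4 * (77 * (if true then ((\p.4) 8) else (let q = false in 1))))
step 9: [if@1.1] (4 * (77 * ((\p.4) 8)))
step 10: [beta@1.1] (4 * (77 * 4))
step 11: [delta@1] (4 * 308)
step 12: [delta@root] 1232

Answer: 1232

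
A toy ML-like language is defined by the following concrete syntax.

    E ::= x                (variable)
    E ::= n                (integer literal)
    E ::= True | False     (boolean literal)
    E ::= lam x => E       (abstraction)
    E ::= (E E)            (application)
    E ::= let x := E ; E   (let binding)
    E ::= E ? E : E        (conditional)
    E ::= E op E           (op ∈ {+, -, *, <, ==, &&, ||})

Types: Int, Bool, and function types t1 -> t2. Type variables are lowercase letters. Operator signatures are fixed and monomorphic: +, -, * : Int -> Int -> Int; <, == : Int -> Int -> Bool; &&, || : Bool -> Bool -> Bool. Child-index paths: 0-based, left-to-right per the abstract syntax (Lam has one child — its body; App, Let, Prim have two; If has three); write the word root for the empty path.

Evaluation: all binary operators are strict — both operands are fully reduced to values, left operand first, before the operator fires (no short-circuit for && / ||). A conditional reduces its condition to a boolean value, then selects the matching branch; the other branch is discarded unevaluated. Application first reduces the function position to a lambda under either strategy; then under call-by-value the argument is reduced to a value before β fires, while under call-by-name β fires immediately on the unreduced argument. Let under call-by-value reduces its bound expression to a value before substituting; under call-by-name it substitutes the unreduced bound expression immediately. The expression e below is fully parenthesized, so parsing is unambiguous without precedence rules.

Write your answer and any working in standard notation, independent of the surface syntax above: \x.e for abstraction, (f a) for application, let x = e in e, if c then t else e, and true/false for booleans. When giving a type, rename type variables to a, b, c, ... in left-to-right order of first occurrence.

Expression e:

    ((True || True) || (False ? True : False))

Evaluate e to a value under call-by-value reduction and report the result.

Answer: true

Working:
step 0: ((true || true) || (if false then true else false))
step 1: [delta@0] (true || (if false then true else false))
step 2: [if@1] (true || false)
step 3: [delta@root] true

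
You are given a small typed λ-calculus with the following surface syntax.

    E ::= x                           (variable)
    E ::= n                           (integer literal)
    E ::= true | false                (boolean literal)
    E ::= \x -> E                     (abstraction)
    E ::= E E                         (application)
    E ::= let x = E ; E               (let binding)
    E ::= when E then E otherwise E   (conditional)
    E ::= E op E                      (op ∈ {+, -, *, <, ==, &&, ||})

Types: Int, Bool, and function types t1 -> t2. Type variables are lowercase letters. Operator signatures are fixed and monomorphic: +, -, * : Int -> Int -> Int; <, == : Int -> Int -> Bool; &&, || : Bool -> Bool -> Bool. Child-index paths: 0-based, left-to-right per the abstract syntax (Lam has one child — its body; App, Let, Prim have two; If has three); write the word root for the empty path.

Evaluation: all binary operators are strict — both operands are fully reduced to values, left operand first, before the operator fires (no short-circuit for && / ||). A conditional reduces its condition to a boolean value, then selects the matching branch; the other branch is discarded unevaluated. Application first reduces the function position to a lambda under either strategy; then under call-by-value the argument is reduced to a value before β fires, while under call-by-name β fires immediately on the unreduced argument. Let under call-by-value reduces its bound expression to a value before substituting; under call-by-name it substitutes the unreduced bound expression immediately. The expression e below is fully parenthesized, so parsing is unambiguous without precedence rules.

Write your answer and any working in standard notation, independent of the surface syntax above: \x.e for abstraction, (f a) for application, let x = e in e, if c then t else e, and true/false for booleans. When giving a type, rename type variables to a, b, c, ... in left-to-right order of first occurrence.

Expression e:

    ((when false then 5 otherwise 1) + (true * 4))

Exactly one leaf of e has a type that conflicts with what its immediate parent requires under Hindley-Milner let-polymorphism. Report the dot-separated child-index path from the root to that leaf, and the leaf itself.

Derivation:
  unify Bool ~ Bool
  unify Int ~ Int
  unify Int ~ Int
  unify Bool ~ Int
  FAIL: mismatch Bool ~ Int

Answer: 1.0 : true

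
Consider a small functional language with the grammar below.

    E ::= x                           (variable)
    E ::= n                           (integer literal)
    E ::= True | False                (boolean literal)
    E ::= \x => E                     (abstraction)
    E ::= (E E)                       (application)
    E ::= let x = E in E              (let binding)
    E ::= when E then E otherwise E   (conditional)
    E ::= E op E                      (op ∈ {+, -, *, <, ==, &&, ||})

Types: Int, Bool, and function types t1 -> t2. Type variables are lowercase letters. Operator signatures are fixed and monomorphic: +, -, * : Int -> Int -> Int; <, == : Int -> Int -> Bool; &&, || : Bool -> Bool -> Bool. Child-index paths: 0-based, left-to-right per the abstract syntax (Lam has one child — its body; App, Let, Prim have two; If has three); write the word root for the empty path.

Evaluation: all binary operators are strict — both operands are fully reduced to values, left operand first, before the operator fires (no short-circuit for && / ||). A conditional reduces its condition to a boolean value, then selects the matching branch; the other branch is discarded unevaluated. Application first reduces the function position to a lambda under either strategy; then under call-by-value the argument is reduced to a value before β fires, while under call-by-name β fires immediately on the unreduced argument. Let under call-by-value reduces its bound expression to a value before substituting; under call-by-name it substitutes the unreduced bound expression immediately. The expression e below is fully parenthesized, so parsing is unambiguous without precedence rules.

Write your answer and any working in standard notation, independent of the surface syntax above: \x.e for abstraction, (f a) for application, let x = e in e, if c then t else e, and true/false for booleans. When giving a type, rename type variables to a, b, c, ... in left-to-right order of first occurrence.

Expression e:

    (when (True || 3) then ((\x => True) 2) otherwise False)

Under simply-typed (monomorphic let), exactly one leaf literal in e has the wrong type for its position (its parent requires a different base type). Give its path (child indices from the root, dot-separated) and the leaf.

Trace:
  unify Bool ~ Bool
  unify Int ~ Bool
  FAIL: mismatch Int ~ Bool

Answer: 0.1 : 3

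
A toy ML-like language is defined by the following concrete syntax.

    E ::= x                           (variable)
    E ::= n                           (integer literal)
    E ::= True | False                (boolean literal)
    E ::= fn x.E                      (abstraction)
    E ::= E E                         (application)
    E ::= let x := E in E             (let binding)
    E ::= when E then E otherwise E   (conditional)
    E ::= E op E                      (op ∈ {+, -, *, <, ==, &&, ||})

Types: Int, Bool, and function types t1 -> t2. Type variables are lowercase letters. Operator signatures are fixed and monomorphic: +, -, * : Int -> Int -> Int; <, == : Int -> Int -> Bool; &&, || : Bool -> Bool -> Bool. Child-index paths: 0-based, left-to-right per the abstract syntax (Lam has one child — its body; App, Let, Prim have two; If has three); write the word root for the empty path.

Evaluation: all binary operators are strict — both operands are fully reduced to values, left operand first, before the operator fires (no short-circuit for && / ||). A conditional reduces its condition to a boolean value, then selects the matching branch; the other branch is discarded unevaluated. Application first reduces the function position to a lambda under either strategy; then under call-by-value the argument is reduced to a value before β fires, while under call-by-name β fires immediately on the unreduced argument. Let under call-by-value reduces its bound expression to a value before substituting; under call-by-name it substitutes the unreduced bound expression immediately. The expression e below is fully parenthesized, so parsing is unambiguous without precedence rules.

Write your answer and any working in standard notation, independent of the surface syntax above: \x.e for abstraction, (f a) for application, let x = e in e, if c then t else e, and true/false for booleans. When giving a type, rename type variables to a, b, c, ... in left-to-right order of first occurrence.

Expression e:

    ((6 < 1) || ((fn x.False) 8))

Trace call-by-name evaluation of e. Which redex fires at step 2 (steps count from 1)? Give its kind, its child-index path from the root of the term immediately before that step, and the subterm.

Working:
step 0: ((6 < 1) || ((\x.false) 8))
step 1: [delta@0] (false || ((\x.false) 8))
step 2: [beta@1] (false || false)

Answer: beta at 1 : ((\x.false) 8)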